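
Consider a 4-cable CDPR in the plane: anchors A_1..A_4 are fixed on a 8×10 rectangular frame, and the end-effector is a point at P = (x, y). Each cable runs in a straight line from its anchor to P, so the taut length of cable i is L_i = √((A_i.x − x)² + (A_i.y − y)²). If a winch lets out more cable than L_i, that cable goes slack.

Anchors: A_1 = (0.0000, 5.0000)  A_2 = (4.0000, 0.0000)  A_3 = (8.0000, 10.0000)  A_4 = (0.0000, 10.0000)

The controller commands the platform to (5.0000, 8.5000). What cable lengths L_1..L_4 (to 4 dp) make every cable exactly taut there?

L_1 = √((0.0000−5.0000)² + (5.0000−8.5000)²) = 6.1033
L_2 = √((4.0000−5.0000)² + (0.0000−8.5000)²) = 8.5586
L_3 = √((8.0000−5.0000)² + (10.0000−8.5000)²) = 3.3541
L_4 = √((0.0000−5.0000)² + (10.0000−8.5000)²) = 5.2202

(6.1033, 8.5586, 3.3541, 5.2202)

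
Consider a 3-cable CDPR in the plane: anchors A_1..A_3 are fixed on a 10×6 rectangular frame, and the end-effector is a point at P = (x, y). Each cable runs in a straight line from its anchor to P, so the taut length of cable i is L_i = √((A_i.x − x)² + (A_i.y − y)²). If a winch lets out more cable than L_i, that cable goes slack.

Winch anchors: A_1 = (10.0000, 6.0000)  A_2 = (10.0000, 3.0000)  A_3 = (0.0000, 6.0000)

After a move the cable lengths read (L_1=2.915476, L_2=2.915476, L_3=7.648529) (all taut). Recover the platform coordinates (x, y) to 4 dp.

(7.5000, 4.5000)

expand ‖A_i−P‖²=L_i² and subtract eq 1 (q_i ≔ ‖A_i‖²−L_i²)
q_1 = 100.0000+36.0000−8.5000 = 127.5000
eq1−eq2 → [0.0000  6.0000]·P = 27.0000
eq1−eq3 → [20.0000  0.0000]·P = 150.0000
2×2 solve → P = (7.5000, 4.5000)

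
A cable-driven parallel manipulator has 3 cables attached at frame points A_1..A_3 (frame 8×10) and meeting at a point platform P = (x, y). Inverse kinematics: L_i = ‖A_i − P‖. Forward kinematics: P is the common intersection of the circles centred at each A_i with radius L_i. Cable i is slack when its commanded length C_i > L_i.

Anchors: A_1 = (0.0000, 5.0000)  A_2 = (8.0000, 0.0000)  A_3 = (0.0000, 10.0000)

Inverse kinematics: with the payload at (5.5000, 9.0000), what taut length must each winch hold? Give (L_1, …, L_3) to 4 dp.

L_1 = √((0.0000−5.5000)² + (5.0000−9.0000)²) = 6.8007
L_2 = √((8.0000−5.5000)² + (0.0000−9.0000)²) = 9.3408
L_3 = √((0.0000−5.5000)² + (10.0000−9.0000)²) = 5.5902

(6.8007, 9.3408, 5.5902)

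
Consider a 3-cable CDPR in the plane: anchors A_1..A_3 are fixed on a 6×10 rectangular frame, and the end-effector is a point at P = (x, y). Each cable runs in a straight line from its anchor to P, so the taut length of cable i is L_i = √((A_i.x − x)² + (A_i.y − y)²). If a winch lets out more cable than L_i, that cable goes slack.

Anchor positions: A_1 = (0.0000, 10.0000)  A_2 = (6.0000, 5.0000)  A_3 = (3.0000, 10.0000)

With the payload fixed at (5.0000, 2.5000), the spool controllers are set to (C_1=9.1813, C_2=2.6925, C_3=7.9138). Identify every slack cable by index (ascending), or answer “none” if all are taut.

1, 3

i=1: geometric 9.0139 vs commanded 9.1813 ⇒ slack
i=2: geometric 2.6926 vs commanded 2.6925 ⇒ taut
i=3: geometric 7.7621 vs commanded 7.9138 ⇒ slack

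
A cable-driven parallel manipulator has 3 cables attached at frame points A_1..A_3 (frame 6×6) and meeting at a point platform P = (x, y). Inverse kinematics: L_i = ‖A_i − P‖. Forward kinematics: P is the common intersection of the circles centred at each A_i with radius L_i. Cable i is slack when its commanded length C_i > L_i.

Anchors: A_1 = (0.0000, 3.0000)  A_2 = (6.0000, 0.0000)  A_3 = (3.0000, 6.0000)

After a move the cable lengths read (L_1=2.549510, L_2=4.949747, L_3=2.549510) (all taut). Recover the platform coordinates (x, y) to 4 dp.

(2.5000, 3.5000)

expand ‖A_i−P‖²=L_i² and subtract eq 1 (k_i ≔ ‖A_i‖²−L_i²)
k_1 = 0.0000+9.0000−6.5000 = 2.5000
eq1−eq2 → [-12.0000  6.0000]·P = -9.0000
eq1−eq3 → [-6.0000  -6.0000]·P = -36.0000
2×2 solve → P = (2.5000, 3.5000)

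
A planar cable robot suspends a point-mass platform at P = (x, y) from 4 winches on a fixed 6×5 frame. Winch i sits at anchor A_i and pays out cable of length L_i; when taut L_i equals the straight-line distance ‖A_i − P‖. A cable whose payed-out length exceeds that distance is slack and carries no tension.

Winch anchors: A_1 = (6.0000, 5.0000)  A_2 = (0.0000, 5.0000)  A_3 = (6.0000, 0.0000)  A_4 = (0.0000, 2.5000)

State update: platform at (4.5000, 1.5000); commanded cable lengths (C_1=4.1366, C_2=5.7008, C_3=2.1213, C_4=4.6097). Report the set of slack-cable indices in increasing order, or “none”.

cable 1: √((1.5000)²+(3.5000)²)=3.8079, C_1=4.1366: slack
cable 2: √((-4.5000)²+(3.5000)²)=5.7009, C_2=5.7008: taut
cable 3: √((1.5000)²+(-1.5000)²)=2.1213, C_3=2.1213: taut
cable 4: √((-4.5000)²+(1.0000)²)=4.6098, C_4=4.6097: taut

1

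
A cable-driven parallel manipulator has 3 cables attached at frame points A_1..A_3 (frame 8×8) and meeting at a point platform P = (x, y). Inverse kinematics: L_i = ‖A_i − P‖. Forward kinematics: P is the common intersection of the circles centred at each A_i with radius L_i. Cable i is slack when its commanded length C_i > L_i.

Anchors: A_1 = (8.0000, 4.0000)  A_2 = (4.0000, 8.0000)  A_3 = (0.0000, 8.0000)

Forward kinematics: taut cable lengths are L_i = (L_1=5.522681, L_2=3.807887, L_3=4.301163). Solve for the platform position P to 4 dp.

(2.5000, 4.5000)

circle eqns → linear via eq_j − eq_1; set q_j = A_j·A_j − L_j²
q_1 = 64.0000+16.0000−30.5000 = 49.5000
8.0000·x − 8.0000·y = q_1−q_2 = -16.0000
16.0000·x − 8.0000·y = q_1−q_3 = 4.0000
solve first two rows → x=2.5000, y=4.5000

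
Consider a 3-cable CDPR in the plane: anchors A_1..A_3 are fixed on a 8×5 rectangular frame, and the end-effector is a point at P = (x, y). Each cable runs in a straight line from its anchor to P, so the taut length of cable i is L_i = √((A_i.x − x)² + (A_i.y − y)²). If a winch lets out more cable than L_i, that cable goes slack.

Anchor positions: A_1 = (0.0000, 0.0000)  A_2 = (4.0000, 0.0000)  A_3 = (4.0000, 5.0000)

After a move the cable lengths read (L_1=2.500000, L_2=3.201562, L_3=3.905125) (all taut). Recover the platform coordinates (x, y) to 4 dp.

(1.5000, 2.0000)

circle eqns → linear via eq_j − eq_1; set k_j = A_j·A_j − L_j²
k_1 = 0.0000+0.0000−6.2500 = -6.2500
-8.0000·x + 0.0000·y = k_1−k_2 = -12.0000
-8.0000·x − 10.0000·y = k_1−k_3 = -32.0000
solve first two rows → x=1.5000, y=2.0000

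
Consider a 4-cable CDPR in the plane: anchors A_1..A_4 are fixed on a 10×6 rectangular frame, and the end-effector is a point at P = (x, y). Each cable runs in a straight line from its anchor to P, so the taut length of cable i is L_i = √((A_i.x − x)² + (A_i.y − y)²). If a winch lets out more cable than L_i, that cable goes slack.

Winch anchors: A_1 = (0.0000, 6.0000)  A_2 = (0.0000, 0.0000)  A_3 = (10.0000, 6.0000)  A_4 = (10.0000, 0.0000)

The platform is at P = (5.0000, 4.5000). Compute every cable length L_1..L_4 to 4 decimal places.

L_1 = √((0.0000−5.0000)² + (6.0000−4.5000)²) = 5.2202
L_2 = √((0.0000−5.0000)² + (0.0000−4.5000)²) = 6.7268
L_3 = √((10.0000−5.0000)² + (6.0000−4.5000)²) = 5.2202
L_4 = √((10.0000−5.0000)² + (0.0000−4.5000)²) = 6.7268

(5.2202, 6.7268, 5.2202, 6.7268)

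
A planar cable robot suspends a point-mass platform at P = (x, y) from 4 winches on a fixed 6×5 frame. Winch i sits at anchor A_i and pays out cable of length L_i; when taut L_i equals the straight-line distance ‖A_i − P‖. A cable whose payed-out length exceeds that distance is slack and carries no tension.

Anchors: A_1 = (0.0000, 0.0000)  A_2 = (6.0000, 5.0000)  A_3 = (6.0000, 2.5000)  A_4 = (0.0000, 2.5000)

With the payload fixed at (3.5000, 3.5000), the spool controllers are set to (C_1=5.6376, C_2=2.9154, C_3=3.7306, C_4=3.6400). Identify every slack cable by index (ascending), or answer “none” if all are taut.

i=1: geometric 4.9497 vs commanded 5.6376 ⇒ slack
i=2: geometric 2.9155 vs commanded 2.9154 ⇒ taut
i=3: geometric 2.6926 vs commanded 3.7306 ⇒ slack
i=4: geometric 3.6401 vs commanded 3.6400 ⇒ taut

1, 3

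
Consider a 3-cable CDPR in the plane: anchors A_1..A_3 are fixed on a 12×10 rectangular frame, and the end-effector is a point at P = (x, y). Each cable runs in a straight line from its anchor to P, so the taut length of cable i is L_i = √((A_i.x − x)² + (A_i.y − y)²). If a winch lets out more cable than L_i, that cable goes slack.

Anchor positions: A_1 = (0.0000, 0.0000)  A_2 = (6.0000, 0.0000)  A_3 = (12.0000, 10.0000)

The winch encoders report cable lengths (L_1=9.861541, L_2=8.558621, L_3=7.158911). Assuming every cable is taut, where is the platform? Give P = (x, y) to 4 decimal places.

expand ‖A_i−P‖²=L_i² and subtract eq 1 (c_i ≔ ‖A_i‖²−L_i²)
c_1 = 0.0000+0.0000−97.2500 = -97.2500
eq1−eq2 → [-12.0000  0.0000]·P = -60.0000
eq1−eq3 → [-24.0000  -20.0000]·P = -290.0000
2×2 solve → P = (5.0000, 8.5000)

(5.0000, 8.5000)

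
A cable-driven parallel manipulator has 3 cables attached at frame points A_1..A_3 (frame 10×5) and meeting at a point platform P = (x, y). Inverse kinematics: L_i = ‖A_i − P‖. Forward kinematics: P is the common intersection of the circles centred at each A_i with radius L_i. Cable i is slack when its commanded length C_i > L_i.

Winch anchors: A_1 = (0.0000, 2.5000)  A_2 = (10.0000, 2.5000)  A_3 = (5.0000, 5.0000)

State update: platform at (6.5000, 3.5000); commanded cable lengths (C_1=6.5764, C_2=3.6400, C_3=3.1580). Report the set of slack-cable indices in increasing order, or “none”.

i=1: geometric 6.5765 vs commanded 6.5764 ⇒ taut
i=2: geometric 3.6401 vs commanded 3.6400 ⇒ taut
i=3: geometric 2.1213 vs commanded 3.1580 ⇒ slack

3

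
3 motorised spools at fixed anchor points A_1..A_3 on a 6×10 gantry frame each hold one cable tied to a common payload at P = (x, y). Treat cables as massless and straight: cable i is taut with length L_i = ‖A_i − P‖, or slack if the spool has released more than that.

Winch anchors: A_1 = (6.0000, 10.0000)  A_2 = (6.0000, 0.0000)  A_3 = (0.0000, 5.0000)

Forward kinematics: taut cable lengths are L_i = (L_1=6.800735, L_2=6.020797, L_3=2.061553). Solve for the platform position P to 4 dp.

circle eqns → linear via eq_j − eq_1; set q_j = A_j·A_j − L_j²
q_1 = 36.0000+100.0000−46.2500 = 89.7500
0.0000·x + 20.0000·y = q_1−q_2 = 90.0000
12.0000·x + 10.0000·y = q_1−q_3 = 69.0000
solve first two rows → x=2.0000, y=4.5000

(2.0000, 4.5000)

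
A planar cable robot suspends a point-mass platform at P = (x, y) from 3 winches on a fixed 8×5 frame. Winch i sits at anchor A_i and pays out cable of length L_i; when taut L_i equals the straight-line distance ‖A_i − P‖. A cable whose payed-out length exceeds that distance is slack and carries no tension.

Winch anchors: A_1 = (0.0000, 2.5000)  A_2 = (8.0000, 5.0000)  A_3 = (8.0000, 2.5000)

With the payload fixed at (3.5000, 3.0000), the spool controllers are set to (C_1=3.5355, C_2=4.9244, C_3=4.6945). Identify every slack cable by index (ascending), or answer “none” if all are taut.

3

cable 1: √((-3.5000)²+(-0.5000)²)=3.5355, C_1=3.5355: taut
cable 2: √((4.5000)²+(2.0000)²)=4.9244, C_2=4.9244: taut
cable 3: √((4.5000)²+(-0.5000)²)=4.5277, C_3=4.6945: slack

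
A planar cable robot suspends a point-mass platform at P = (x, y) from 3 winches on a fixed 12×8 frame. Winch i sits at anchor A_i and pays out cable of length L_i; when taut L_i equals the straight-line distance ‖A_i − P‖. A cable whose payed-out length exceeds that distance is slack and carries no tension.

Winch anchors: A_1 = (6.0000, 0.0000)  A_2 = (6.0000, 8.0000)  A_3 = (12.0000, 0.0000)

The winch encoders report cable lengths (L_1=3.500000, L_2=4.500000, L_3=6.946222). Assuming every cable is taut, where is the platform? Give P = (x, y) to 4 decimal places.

each cable: (A_i−P)·(A_i−P) = L_i²; let c_i = ‖A_i‖²−L_i²
c_1 = 36.0000+0.0000−12.2500 = 23.7500
row 1: 0.0000x − 16.0000y = -56.0000  (c_2=79.7500)
row 2: -12.0000x + 0.0000y = -72.0000  (c_3=95.7500)
Cramer on rows 1–2 → x = 6.0000, y = 3.5000

(6.0000, 3.5000)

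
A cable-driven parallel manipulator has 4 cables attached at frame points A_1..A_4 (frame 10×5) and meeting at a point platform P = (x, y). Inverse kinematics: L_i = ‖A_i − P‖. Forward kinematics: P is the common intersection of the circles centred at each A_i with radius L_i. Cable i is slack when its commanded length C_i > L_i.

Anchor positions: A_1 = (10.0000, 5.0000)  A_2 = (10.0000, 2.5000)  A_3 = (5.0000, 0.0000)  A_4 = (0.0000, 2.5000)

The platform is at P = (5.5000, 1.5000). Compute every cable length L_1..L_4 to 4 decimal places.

L_1: Δ = A_1−P = (4.5000, 3.5000) → ‖Δ‖ = √32.5000 = 5.7009
L_2: Δ = A_2−P = (4.5000, 1.0000) → ‖Δ‖ = √21.2500 = 4.6098
L_3: Δ = A_3−P = (-0.5000, -1.5000) → ‖Δ‖ = √2.5000 = 1.5811
L_4: Δ = A_4−P = (-5.5000, 1.0000) → ‖Δ‖ = √31.2500 = 5.5902

(5.7009, 4.6098, 1.5811, 5.5902)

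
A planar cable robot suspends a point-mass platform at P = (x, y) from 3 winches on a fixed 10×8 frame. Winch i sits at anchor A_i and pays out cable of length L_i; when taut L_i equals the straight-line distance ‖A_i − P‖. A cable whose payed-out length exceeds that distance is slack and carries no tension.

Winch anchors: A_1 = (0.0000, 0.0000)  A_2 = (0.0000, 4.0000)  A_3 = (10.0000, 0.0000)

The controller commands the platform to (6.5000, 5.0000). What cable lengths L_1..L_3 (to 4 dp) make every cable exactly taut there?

(8.2006, 6.5765, 6.1033)

L_1: Δ = A_1−P = (-6.5000, -5.0000) → ‖Δ‖ = √67.2500 = 8.2006
L_2: Δ = A_2−P = (-6.5000, -1.0000) → ‖Δ‖ = √43.2500 = 6.5765
L_3: Δ = A_3−P = (3.5000, -5.0000) → ‖Δ‖ = √37.2500 = 6.1033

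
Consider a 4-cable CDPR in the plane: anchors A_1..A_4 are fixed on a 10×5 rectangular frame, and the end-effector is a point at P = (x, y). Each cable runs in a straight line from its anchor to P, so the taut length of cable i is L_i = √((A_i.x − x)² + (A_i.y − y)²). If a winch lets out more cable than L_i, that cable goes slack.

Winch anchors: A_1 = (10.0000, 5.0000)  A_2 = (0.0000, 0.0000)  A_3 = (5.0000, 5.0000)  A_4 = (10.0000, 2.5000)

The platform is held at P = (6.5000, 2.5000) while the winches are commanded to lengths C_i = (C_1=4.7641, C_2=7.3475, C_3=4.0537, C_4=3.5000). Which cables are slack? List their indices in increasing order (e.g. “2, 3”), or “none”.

1, 2, 3

cable 1: √((3.5000)²+(2.5000)²)=4.3012, C_1=4.7641: slack
cable 2: √((-6.5000)²+(-2.5000)²)=6.9642, C_2=7.3475: slack
cable 3: √((-1.5000)²+(2.5000)²)=2.9155, C_3=4.0537: slack
cable 4: √((3.5000)²+(0.0000)²)=3.5000, C_4=3.5000: taut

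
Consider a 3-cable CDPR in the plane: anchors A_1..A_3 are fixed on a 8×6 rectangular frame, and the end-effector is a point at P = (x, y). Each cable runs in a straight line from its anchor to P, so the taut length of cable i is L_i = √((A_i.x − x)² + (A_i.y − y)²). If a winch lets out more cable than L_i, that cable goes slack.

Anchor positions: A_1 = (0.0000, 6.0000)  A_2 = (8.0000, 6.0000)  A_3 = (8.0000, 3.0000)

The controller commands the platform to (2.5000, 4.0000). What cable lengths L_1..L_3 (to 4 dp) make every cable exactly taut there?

cable 1: Δx=-2.5000, Δy=2.0000; L_1 = √(Δx²+Δy²) = 3.2016
cable 2: Δx=5.5000, Δy=2.0000; L_2 = √(Δx²+Δy²) = 5.8523
cable 3: Δx=5.5000, Δy=-1.0000; L_3 = √(Δx²+Δy²) = 5.5902

(3.2016, 5.8523, 5.5902)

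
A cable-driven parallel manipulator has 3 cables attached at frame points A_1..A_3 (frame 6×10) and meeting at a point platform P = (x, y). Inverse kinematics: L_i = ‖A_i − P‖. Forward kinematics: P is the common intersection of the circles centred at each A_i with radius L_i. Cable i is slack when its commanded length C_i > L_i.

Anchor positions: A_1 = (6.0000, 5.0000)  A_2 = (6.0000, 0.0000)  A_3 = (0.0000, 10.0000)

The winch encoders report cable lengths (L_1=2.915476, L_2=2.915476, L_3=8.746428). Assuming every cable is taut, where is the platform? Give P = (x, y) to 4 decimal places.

(4.5000, 2.5000)

circle eqns → linear via eq_j − eq_1; set c_j = A_j·A_j − L_j²
c_1 = 36.0000+25.0000−8.5000 = 52.5000
0.0000·x + 10.0000·y = c_1−c_2 = 25.0000
12.0000·x − 10.0000·y = c_1−c_3 = 29.0000
solve first two rows → x=4.5000, y=2.5000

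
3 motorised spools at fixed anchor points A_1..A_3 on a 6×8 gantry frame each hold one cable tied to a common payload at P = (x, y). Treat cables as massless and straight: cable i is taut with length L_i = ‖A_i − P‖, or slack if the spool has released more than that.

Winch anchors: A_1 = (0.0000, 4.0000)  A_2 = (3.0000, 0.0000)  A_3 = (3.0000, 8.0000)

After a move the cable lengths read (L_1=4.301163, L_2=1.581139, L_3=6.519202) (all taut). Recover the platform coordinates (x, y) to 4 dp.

each cable: (A_i−P)·(A_i−P) = L_i²; let q_i = ‖A_i‖²−L_i²
q_1 = 0.0000+16.0000−18.5000 = -2.5000
row 1: -6.0000x + 8.0000y = -9.0000  (q_2=6.5000)
row 2: -6.0000x − 8.0000y = -33.0000  (q_3=30.5000)
Cramer on rows 1–2 → x = 3.5000, y = 1.5000

(3.5000, 1.5000)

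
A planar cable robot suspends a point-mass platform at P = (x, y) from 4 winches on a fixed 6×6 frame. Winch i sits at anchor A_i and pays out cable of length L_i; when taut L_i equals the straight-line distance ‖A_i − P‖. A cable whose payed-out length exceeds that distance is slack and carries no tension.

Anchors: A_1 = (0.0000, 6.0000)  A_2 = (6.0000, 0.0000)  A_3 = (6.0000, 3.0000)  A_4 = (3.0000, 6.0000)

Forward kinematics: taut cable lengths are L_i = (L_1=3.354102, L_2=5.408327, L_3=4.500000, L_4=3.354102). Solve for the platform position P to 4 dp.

(1.5000, 3.0000)

each cable: (A_i−P)·(A_i−P) = L_i²; let k_i = ‖A_i‖²−L_i²
k_1 = 0.0000+36.0000−11.2500 = 24.7500
row 1: -12.0000x + 12.0000y = 18.0000  (k_2=6.7500)
row 2: -12.0000x + 6.0000y = 0.0000  (k_3=24.7500)
row 3: -6.0000x + 0.0000y = -9.0000  (k_4=33.7500)
Cramer on rows 1–2 → x = 1.5000, y = 3.0000
check cable 4: ‖A_4−P‖² = 11.2500 ≈ L_4² = 11.2500 ✓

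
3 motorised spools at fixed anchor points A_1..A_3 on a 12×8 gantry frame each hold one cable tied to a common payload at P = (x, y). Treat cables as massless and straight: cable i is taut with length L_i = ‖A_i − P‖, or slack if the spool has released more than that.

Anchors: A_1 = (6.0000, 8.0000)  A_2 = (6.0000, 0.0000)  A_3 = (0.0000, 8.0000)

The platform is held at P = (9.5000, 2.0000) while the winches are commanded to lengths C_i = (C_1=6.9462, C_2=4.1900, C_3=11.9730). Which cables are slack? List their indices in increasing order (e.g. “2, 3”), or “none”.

i=1: geometric 6.9462 vs commanded 6.9462 ⇒ taut
i=2: geometric 4.0311 vs commanded 4.1900 ⇒ slack
i=3: geometric 11.2361 vs commanded 11.9730 ⇒ slack

2, 3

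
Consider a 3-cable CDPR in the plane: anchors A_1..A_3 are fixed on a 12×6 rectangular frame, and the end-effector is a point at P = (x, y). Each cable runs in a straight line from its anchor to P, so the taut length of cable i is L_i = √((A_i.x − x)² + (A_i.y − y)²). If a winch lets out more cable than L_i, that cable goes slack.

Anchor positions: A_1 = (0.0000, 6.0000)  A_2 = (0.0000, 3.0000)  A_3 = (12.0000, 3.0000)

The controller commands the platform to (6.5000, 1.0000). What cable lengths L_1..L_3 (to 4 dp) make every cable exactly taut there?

(8.2006, 6.8007, 5.8523)

L_1: Δ = A_1−P = (-6.5000, 5.0000) → ‖Δ‖ = √67.2500 = 8.2006
L_2: Δ = A_2−P = (-6.5000, 2.0000) → ‖Δ‖ = √46.2500 = 6.8007
L_3: Δ = A_3−P = (5.5000, 2.0000) → ‖Δ‖ = √34.2500 = 5.8523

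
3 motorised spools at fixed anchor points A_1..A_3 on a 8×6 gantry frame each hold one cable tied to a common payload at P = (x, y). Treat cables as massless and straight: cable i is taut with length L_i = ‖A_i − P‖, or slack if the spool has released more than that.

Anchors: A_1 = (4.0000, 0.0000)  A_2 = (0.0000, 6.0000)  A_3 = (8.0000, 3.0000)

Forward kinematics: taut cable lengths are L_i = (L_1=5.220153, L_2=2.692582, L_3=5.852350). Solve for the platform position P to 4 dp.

expand ‖A_i−P‖²=L_i² and subtract eq 1 (k_i ≔ ‖A_i‖²−L_i²)
k_1 = 16.0000+0.0000−27.2500 = -11.2500
eq1−eq2 → [8.0000  -12.0000]·P = -40.0000
eq1−eq3 → [-8.0000  -6.0000]·P = -50.0000
2×2 solve → P = (2.5000, 5.0000)

(2.5000, 5.0000)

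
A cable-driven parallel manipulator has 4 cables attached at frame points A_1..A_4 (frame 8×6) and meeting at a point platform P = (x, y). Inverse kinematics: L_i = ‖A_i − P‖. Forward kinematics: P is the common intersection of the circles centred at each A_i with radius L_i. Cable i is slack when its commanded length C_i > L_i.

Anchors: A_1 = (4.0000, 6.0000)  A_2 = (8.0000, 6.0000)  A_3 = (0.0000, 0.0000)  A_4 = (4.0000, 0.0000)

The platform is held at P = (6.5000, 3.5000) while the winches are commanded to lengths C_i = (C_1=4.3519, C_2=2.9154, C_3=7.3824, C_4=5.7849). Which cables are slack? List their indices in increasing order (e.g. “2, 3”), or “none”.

cable 1: √((-2.5000)²+(2.5000)²)=3.5355, C_1=4.3519: slack
cable 2: √((1.5000)²+(2.5000)²)=2.9155, C_2=2.9154: taut
cable 3: √((-6.5000)²+(-3.5000)²)=7.3824, C_3=7.3824: taut
cable 4: √((-2.5000)²+(-3.5000)²)=4.3012, C_4=5.7849: slack

1, 4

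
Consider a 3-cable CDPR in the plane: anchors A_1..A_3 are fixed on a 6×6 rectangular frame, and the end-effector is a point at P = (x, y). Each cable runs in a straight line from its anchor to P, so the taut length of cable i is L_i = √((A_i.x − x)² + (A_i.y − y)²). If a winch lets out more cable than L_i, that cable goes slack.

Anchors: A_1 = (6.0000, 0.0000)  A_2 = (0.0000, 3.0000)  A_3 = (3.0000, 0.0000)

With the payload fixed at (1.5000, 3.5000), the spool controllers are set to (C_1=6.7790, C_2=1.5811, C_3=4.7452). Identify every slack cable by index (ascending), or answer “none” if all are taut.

cable 1: √((4.5000)²+(-3.5000)²)=5.7009, C_1=6.7790: slack
cable 2: √((-1.5000)²+(-0.5000)²)=1.5811, C_2=1.5811: taut
cable 3: √((1.5000)²+(-3.5000)²)=3.8079, C_3=4.7452: slack

1, 3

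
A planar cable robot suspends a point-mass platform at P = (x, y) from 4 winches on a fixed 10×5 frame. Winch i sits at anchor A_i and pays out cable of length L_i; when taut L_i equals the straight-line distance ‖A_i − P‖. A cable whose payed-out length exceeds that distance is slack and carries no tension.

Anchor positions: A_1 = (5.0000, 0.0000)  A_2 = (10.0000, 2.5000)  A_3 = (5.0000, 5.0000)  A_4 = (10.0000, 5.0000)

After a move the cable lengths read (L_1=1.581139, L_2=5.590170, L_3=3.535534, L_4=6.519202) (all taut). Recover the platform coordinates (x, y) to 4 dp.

(4.5000, 1.5000)

expand ‖A_i−P‖²=L_i² and subtract eq 1 (k_i ≔ ‖A_i‖²−L_i²)
k_1 = 25.0000+0.0000−2.5000 = 22.5000
eq1−eq2 → [-10.0000  -5.0000]·P = -52.5000
eq1−eq3 → [0.0000  -10.0000]·P = -15.0000
eq1−eq4 → [-10.0000  -10.0000]·P = -60.0000
2×2 solve → P = (4.5000, 1.5000)
check cable 4: ‖A_4−P‖² = 42.5000 ≈ L_4² = 42.5000 ✓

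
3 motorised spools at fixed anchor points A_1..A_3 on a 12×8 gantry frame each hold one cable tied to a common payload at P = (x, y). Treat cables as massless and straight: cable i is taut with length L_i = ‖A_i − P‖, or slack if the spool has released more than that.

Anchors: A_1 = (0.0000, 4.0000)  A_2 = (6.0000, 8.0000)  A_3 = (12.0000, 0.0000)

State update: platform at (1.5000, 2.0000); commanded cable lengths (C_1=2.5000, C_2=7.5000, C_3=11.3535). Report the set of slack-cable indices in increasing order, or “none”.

cable 1: L_1 = ‖A_1−P‖ = 2.5000;  C_1 = 2.5000 → taut
cable 2: L_2 = ‖A_2−P‖ = 7.5000;  C_2 = 7.5000 → taut
cable 3: L_3 = ‖A_3−P‖ = 10.6888;  C_3 = 11.3535 → slack

3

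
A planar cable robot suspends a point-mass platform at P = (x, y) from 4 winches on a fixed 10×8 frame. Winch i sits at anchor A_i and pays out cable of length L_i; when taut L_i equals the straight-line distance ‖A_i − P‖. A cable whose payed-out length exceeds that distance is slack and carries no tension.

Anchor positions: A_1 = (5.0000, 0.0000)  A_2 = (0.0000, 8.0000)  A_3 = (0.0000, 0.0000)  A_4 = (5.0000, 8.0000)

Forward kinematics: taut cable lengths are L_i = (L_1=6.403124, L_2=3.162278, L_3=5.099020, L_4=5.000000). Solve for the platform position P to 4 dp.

circle eqns → linear via eq_j − eq_1; set q_j = A_j·A_j − L_j²
q_1 = 25.0000+0.0000−41.0000 = -16.0000
10.0000·x − 16.0000·y = q_1−q_2 = -70.0000
10.0000·x + 0.0000·y = q_1−q_3 = 10.0000
0.0000·x − 16.0000·y = q_1−q_4 = -80.0000
solve first two rows → x=1.0000, y=5.0000
check cable 4: ‖A_4−P‖² = 25.0000 ≈ L_4² = 25.0000 ✓

(1.0000, 5.0000)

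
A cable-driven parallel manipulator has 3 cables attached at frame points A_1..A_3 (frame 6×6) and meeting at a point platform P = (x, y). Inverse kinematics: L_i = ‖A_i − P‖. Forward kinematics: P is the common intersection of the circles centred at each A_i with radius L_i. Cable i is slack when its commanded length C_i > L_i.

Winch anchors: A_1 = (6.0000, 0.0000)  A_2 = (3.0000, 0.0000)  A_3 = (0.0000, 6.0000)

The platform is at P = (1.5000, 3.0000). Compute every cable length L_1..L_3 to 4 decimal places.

L_1: Δ = A_1−P = (4.5000, -3.0000) → ‖Δ‖ = √29.2500 = 5.4083
L_2: Δ = A_2−P = (1.5000, -3.0000) → ‖Δ‖ = √11.2500 = 3.3541
L_3: Δ = A_3−P = (-1.5000, 3.0000) → ‖Δ‖ = √11.2500 = 3.3541

(5.4083, 3.3541, 3.3541)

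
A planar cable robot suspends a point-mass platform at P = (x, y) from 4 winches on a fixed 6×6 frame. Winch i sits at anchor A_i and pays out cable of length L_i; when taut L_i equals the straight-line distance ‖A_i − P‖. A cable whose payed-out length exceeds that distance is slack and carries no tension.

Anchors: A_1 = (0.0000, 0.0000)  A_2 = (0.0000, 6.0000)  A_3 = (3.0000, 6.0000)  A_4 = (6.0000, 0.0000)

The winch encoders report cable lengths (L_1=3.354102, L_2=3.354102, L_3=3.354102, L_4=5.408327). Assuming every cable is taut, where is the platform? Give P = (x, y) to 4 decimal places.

each cable: (A_i−P)·(A_i−P) = L_i²; let c_i = ‖A_i‖²−L_i²
c_1 = 0.0000+0.0000−11.2500 = -11.2500
row 1: 0.0000x − 12.0000y = -36.0000  (c_2=24.7500)
row 2: -6.0000x − 12.0000y = -45.0000  (c_3=33.7500)
row 3: -12.0000x + 0.0000y = -18.0000  (c_4=6.7500)
Cramer on rows 1–2 → x = 1.5000, y = 3.0000
check cable 4: ‖A_4−P‖² = 29.2500 ≈ L_4² = 29.2500 ✓

(1.5000, 3.0000)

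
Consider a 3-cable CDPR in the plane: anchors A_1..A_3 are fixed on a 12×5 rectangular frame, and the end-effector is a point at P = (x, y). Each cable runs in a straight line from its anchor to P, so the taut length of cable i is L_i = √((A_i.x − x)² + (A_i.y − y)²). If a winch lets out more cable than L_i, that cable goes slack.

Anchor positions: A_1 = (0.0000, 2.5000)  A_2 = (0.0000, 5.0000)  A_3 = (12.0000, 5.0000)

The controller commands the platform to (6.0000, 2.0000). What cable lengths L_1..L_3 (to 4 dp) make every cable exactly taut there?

L_1: Δ = A_1−P = (-6.0000, 0.5000) → ‖Δ‖ = √36.2500 = 6.0208
L_2: Δ = A_2−P = (-6.0000, 3.0000) → ‖Δ‖ = √45.0000 = 6.7082
L_3: Δ = A_3−P = (6.0000, 3.0000) → ‖Δ‖ = √45.0000 = 6.7082

(6.0208, 6.7082, 6.7082)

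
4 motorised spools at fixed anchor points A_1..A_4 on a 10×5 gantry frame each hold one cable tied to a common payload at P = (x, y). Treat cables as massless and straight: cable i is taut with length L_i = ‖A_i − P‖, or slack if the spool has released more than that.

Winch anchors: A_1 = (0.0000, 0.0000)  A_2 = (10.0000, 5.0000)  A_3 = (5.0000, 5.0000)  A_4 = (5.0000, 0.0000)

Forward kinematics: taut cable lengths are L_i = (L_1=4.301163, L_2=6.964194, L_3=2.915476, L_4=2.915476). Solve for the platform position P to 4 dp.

(3.5000, 2.5000)

each cable: (A_i−P)·(A_i−P) = L_i²; let q_i = ‖A_i‖²−L_i²
q_1 = 0.0000+0.0000−18.5000 = -18.5000
row 1: -20.0000x − 10.0000y = -95.0000  (q_2=76.5000)
row 2: -10.0000x − 10.0000y = -60.0000  (q_3=41.5000)
row 3: -10.0000x + 0.0000y = -35.0000  (q_4=16.5000)
Cramer on rows 1–2 → x = 3.5000, y = 2.5000
check cable 4: ‖A_4−P‖² = 8.5000 ≈ L_4² = 8.5000 ✓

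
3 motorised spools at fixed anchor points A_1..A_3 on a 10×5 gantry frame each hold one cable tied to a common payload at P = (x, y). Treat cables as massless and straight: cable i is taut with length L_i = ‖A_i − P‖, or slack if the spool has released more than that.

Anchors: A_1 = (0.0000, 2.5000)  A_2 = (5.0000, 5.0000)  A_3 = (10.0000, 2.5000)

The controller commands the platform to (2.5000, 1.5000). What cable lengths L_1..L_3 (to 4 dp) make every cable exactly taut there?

(2.6926, 4.3012, 7.5664)

L_1 = √((0.0000−2.5000)² + (2.5000−1.5000)²) = 2.6926
L_2 = √((5.0000−2.5000)² + (5.0000−1.5000)²) = 4.3012
L_3 = √((10.0000−2.5000)² + (2.5000−1.5000)²) = 7.5664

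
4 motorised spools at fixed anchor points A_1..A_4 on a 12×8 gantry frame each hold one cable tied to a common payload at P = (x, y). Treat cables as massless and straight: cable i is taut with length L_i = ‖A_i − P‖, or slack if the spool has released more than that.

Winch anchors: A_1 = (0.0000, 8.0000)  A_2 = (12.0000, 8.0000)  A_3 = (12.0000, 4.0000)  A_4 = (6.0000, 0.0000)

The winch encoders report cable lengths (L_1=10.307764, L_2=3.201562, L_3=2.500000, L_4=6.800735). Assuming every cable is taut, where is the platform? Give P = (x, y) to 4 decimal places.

circle eqns → linear via eq_j − eq_1; set c_j = A_j·A_j − L_j²
c_1 = 0.0000+64.0000−106.2500 = -42.2500
-24.0000·x + 0.0000·y = c_1−c_2 = -240.0000
-24.0000·x + 8.0000·y = c_1−c_3 = -196.0000
-12.0000·x + 16.0000·y = c_1−c_4 = -32.0000
solve first two rows → x=10.0000, y=5.5000
check cable 4: ‖A_4−P‖² = 46.2500 ≈ L_4² = 46.2500 ✓

(10.0000, 5.5000)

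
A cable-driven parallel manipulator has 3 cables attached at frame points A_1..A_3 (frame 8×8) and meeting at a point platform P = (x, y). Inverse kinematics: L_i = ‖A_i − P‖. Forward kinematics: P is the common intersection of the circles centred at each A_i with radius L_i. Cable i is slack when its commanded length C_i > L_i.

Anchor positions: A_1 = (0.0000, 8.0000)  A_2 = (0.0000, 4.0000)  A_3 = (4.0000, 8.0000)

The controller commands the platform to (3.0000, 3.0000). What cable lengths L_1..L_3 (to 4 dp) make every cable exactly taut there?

(5.8310, 3.1623, 5.0990)

L_1 = √((0.0000−3.0000)² + (8.0000−3.0000)²) = 5.8310
L_2 = √((0.0000−3.0000)² + (4.0000−3.0000)²) = 3.1623
L_3 = √((4.0000−3.0000)² + (8.0000−3.0000)²) = 5.0990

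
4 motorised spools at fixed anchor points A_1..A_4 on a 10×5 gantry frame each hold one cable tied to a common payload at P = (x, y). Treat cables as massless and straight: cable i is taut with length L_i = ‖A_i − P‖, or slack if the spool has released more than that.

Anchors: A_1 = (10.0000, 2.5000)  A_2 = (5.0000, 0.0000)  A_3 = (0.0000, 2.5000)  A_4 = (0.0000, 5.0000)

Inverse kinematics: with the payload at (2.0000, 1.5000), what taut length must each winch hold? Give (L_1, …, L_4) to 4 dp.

(8.0623, 3.3541, 2.2361, 4.0311)

L_1: Δ = A_1−P = (8.0000, 1.0000) → ‖Δ‖ = √65.0000 = 8.0623
L_2: Δ = A_2−P = (3.0000, -1.5000) → ‖Δ‖ = √11.2500 = 3.3541
L_3: Δ = A_3−P = (-2.0000, 1.0000) → ‖Δ‖ = √5.0000 = 2.2361
L_4: Δ = A_4−P = (-2.0000, 3.5000) → ‖Δ‖ = √16.2500 = 4.0311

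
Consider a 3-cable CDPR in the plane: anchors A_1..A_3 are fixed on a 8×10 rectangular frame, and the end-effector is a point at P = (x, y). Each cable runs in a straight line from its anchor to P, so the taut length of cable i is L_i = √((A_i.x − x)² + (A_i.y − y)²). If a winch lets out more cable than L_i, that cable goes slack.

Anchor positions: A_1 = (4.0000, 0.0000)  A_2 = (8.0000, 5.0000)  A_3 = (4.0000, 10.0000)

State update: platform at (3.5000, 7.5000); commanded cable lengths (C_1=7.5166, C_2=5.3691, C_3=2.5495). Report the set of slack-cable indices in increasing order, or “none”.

i=1: geometric 7.5166 vs commanded 7.5166 ⇒ taut
i=2: geometric 5.1478 vs commanded 5.3691 ⇒ slack
i=3: geometric 2.5495 vs commanded 2.5495 ⇒ taut

2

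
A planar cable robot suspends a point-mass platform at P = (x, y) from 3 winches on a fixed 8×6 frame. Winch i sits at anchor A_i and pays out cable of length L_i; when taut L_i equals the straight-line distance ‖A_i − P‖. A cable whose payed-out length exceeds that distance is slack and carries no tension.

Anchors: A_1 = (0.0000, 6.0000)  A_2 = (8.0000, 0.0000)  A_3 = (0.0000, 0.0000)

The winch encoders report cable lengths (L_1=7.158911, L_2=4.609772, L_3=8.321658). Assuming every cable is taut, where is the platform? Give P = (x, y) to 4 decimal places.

circle eqns → linear via eq_j − eq_1; set q_j = A_j·A_j − L_j²
q_1 = 0.0000+36.0000−51.2500 = -15.2500
-16.0000·x + 12.0000·y = q_1−q_2 = -58.0000
0.0000·x + 12.0000·y = q_1−q_3 = 54.0000
solve first two rows → x=7.0000, y=4.5000

(7.0000, 4.5000)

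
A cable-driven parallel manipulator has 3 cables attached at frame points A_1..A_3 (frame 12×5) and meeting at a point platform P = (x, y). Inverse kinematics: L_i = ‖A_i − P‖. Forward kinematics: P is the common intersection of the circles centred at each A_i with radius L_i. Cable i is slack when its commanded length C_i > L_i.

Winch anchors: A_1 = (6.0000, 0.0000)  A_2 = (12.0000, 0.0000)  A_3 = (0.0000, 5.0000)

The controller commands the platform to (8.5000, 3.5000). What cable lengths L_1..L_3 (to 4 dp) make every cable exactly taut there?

cable 1: Δx=-2.5000, Δy=-3.5000; L_1 = √(Δx²+Δy²) = 4.3012
cable 2: Δx=3.5000, Δy=-3.5000; L_2 = √(Δx²+Δy²) = 4.9497
cable 3: Δx=-8.5000, Δy=1.5000; L_3 = √(Δx²+Δy²) = 8.6313

(4.3012, 4.9497, 8.6313)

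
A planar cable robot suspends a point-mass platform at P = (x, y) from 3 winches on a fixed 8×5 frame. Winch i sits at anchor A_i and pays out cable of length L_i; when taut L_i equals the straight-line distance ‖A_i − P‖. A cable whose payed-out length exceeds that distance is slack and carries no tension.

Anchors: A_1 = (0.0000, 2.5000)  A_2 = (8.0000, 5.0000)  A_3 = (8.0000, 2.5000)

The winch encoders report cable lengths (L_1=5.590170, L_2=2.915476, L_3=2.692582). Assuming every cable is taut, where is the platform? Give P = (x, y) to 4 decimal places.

(5.5000, 3.5000)

expand ‖A_i−P‖²=L_i² and subtract eq 1 (q_i ≔ ‖A_i‖²−L_i²)
q_1 = 0.0000+6.2500−31.2500 = -25.0000
eq1−eq2 → [-16.0000  -5.0000]·P = -105.5000
eq1−eq3 → [-16.0000  0.0000]·P = -88.0000
2×2 solve → P = (5.5000, 3.5000)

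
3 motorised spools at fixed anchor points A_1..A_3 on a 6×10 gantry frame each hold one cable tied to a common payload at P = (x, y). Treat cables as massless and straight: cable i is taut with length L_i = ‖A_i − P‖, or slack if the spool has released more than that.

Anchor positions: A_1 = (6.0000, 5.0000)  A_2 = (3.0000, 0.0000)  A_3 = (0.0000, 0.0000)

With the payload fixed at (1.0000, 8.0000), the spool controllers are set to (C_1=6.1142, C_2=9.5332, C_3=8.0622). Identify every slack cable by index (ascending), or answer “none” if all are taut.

1, 2

i=1: geometric 5.8310 vs commanded 6.1142 ⇒ slack
i=2: geometric 8.2462 vs commanded 9.5332 ⇒ slack
i=3: geometric 8.0623 vs commanded 8.0622 ⇒ taut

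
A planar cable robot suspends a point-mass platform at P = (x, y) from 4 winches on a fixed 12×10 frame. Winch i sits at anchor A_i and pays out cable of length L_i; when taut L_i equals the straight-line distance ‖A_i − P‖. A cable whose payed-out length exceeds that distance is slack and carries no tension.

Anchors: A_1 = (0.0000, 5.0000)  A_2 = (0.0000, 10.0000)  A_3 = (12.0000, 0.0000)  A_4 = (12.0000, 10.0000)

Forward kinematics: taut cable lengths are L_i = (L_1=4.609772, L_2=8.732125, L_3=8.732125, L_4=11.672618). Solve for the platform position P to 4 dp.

each cable: (A_i−P)·(A_i−P) = L_i²; let k_i = ‖A_i‖²−L_i²
k_1 = 0.0000+25.0000−21.2500 = 3.7500
row 1: 0.0000x − 10.0000y = -20.0000  (k_2=23.7500)
row 2: -24.0000x + 10.0000y = -64.0000  (k_3=67.7500)
row 3: -24.0000x − 10.0000y = -104.0000  (k_4=107.7500)
Cramer on rows 1–2 → x = 3.5000, y = 2.0000
check cable 4: ‖A_4−P‖² = 136.2500 ≈ L_4² = 136.2500 ✓

(3.5000, 2.0000)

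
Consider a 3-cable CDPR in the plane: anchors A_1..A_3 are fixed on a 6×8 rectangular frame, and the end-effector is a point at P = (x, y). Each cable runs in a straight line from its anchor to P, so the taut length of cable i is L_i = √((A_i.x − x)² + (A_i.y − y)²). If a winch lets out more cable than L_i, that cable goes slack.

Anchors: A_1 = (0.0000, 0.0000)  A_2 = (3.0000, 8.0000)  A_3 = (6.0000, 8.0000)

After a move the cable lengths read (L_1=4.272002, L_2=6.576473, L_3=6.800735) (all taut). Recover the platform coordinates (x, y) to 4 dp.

(4.0000, 1.5000)

each cable: (A_i−P)·(A_i−P) = L_i²; let c_i = ‖A_i‖²−L_i²
c_1 = 0.0000+0.0000−18.2500 = -18.2500
row 1: -6.0000x − 16.0000y = -48.0000  (c_2=29.7500)
row 2: -12.0000x − 16.0000y = -72.0000  (c_3=53.7500)
Cramer on rows 1–2 → x = 4.0000, y = 1.5000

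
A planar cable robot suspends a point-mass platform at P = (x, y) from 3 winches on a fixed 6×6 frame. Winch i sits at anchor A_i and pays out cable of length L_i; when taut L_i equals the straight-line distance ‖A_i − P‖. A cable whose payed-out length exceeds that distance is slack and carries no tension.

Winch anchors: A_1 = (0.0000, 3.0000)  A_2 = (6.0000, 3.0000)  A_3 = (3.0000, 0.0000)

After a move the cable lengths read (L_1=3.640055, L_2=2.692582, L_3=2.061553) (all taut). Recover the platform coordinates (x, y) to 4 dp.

expand ‖A_i−P‖²=L_i² and subtract eq 1 (c_i ≔ ‖A_i‖²−L_i²)
c_1 = 0.0000+9.0000−13.2500 = -4.2500
eq1−eq2 → [-12.0000  0.0000]·P = -42.0000
eq1−eq3 → [-6.0000  6.0000]·P = -9.0000
2×2 solve → P = (3.5000, 2.0000)

(3.5000, 2.0000)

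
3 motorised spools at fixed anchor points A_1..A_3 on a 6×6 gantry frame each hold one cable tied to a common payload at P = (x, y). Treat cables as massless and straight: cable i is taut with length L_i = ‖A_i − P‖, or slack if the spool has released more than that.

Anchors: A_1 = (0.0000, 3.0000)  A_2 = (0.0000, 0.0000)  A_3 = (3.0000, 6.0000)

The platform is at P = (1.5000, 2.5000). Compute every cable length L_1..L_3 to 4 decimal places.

L_1 = √((0.0000−1.5000)² + (3.0000−2.5000)²) = 1.5811
L_2 = √((0.0000−1.5000)² + (0.0000−2.5000)²) = 2.9155
L_3 = √((3.0000−1.5000)² + (6.0000−2.5000)²) = 3.8079

(1.5811, 2.9155, 3.8079)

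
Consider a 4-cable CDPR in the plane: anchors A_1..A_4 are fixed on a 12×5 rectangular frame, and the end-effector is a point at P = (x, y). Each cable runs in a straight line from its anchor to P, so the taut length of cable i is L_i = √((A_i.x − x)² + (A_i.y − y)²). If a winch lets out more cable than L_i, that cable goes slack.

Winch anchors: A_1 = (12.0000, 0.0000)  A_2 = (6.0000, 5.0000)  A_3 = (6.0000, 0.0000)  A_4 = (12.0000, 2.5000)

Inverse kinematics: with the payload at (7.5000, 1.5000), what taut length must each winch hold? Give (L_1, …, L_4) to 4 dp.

(4.7434, 3.8079, 2.1213, 4.6098)

L_1: Δ = A_1−P = (4.5000, -1.5000) → ‖Δ‖ = √22.5000 = 4.7434
L_2: Δ = A_2−P = (-1.5000, 3.5000) → ‖Δ‖ = √14.5000 = 3.8079
L_3: Δ = A_3−P = (-1.5000, -1.5000) → ‖Δ‖ = √4.5000 = 2.1213
L_4: Δ = A_4−P = (4.5000, 1.0000) → ‖Δ‖ = √21.2500 = 4.6098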